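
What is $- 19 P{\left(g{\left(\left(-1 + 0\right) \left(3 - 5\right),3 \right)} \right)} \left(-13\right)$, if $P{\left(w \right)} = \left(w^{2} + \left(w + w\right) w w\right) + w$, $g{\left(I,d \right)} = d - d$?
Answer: $0$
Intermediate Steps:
$g{\left(I,d \right)} = 0$
$P{\left(w \right)} = w + w^{2} + 2 w^{3}$ ($P{\left(w \right)} = \left(w^{2} + 2 w w w\right) + w = \left(w^{2} + 2 w^{2} w\right) + w = \left(w^{2} + 2 w^{3}\right) + w = w + w^{2} + 2 w^{3}$)
$- 19 P{\left(g{\left(\left(-1 + 0\right) \left(3 - 5\right),3 \right)} \right)} \left(-13\right) = - 19 \cdot 0 \left(1 + 0 + 2 \cdot 0^{2}\right) \left(-13\right) = - 19 \cdot 0 \left(1 + 0 + 2 \cdot 0\right) \left(-13\right) = - 19 \cdot 0 \left(1 + 0 + 0\right) \left(-13\right) = - 19 \cdot 0 \cdot 1 \left(-13\right) = \left(-19\right) 0 \left(-13\right) = 0 \left(-13\right) = 0$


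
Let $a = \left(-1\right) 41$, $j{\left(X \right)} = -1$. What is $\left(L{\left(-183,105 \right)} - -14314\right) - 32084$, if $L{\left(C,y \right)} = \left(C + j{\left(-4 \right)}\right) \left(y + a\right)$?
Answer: $-29546$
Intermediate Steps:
$a = -41$
$L{\left(C,y \right)} = \left(-1 + C\right) \left(-41 + y\right)$ ($L{\left(C,y \right)} = \left(C - 1\right) \left(y - 41\right) = \left(-1 + C\right) \left(-41 + y\right)$)
$\left(L{\left(-183,105 \right)} - -14314\right) - 32084 = \left(\left(41 - 105 - -7503 - 19215\right) - -14314\right) - 32084 = \left(\left(41 - 105 + 7503 - 19215\right) + 14314\right) - 32084 = \left(-11776 + 14314\right) - 32084 = 2538 - 32084 = -29546$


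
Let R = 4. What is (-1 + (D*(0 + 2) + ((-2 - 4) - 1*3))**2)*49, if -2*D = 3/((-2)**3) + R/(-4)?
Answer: 179193/64 ≈ 2799.9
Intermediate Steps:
D = 11/16 (D = -(3/((-2)**3) + 4/(-4))/2 = -(3/(-8) + 4*(-1/4))/2 = -(3*(-1/8) - 1)/2 = -(-3/8 - 1)/2 = -1/2*(-11/8) = 11/16 ≈ 0.68750)
(-1 + (D*(0 + 2) + ((-2 - 4) - 1*3))**2)*49 = (-1 + (11*(0 + 2)/16 + ((-2 - 4) - 1*3))**2)*49 = (-1 + ((11/16)*2 + (-6 - 3))**2)*49 = (-1 + (11/8 - 9)**2)*49 = (-1 + (-61/8)**2)*49 = (-1 + 3721/64)*49 = (3657/64)*49 = 179193/64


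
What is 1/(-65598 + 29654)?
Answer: -1/35944 ≈ -2.7821e-5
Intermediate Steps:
1/(-65598 + 29654) = 1/(-35944) = -1/35944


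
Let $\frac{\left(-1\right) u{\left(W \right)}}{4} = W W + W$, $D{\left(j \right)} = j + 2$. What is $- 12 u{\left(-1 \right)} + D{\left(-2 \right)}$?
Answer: $0$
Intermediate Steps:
$D{\left(j \right)} = 2 + j$
$u{\left(W \right)} = - 4 W - 4 W^{2}$ ($u{\left(W \right)} = - 4 \left(W W + W\right) = - 4 \left(W^{2} + W\right) = - 4 \left(W + W^{2}\right) = - 4 W - 4 W^{2}$)
$- 12 u{\left(-1 \right)} + D{\left(-2 \right)} = - 12 \left(\left(-4\right) \left(-1\right) \left(1 - 1\right)\right) + \left(2 - 2\right) = - 12 \left(\left(-4\right) \left(-1\right) 0\right) + 0 = \left(-12\right) 0 + 0 = 0 + 0 = 0$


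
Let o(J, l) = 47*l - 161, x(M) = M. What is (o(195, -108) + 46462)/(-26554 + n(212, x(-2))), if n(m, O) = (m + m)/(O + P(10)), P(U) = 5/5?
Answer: -41225/26978 ≈ -1.5281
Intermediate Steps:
P(U) = 1 (P(U) = 5*(⅕) = 1)
n(m, O) = 2*m/(1 + O) (n(m, O) = (m + m)/(O + 1) = (2*m)/(1 + O) = 2*m/(1 + O))
o(J, l) = -161 + 47*l
(o(195, -108) + 46462)/(-26554 + n(212, x(-2))) = ((-161 + 47*(-108)) + 46462)/(-26554 + 2*212/(1 - 2)) = ((-161 - 5076) + 46462)/(-26554 + 2*212/(-1)) = (-5237 + 46462)/(-26554 + 2*212*(-1)) = 41225/(-26554 - 424) = 41225/(-26978) = 41225*(-1/26978) = -41225/26978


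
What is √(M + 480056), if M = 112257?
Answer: √592313 ≈ 769.62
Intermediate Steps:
√(M + 480056) = √(112257 + 480056) = √592313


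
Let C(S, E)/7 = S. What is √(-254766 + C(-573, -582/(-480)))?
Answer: 3*I*√28753 ≈ 508.7*I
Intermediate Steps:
C(S, E) = 7*S
√(-254766 + C(-573, -582/(-480))) = √(-254766 + 7*(-573)) = √(-254766 - 4011) = √(-258777) = 3*I*√28753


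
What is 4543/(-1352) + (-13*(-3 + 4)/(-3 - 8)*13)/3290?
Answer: -82091341/24464440 ≈ -3.3555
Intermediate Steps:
4543/(-1352) + (-13*(-3 + 4)/(-3 - 8)*13)/3290 = 4543*(-1/1352) + (-13/(-11)*13)*(1/3290) = -4543/1352 + (-13*(-1)/11*13)*(1/3290) = -4543/1352 + (-13*(-1/11)*13)*(1/3290) = -4543/1352 + ((13/11)*13)*(1/3290) = -4543/1352 + (169/11)*(1/3290) = -4543/1352 + 169/36190 = -82091341/24464440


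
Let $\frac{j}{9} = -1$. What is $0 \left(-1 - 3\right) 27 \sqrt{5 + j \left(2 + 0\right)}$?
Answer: $0$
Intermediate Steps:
$j = -9$ ($j = 9 \left(-1\right) = -9$)
$0 \left(-1 - 3\right) 27 \sqrt{5 + j \left(2 + 0\right)} = 0 \left(-1 - 3\right) 27 \sqrt{5 - 9 \left(2 + 0\right)} = 0 \left(-4\right) 27 \sqrt{5 - 18} = 0 \cdot 27 \sqrt{5 - 18} = 0 \sqrt{-13} = 0 i \sqrt{13} = 0$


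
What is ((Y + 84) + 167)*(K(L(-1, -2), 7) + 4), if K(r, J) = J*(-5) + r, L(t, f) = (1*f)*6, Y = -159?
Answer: -3956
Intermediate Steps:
L(t, f) = 6*f (L(t, f) = f*6 = 6*f)
K(r, J) = r - 5*J (K(r, J) = -5*J + r = r - 5*J)
((Y + 84) + 167)*(K(L(-1, -2), 7) + 4) = ((-159 + 84) + 167)*((6*(-2) - 5*7) + 4) = (-75 + 167)*((-12 - 35) + 4) = 92*(-47 + 4) = 92*(-43) = -3956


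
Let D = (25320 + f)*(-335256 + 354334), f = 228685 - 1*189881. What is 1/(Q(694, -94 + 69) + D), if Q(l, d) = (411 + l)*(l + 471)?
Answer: 1/1224644997 ≈ 8.1656e-10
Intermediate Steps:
f = 38804 (f = 228685 - 189881 = 38804)
D = 1223357672 (D = (25320 + 38804)*(-335256 + 354334) = 64124*19078 = 1223357672)
Q(l, d) = (411 + l)*(471 + l)
1/(Q(694, -94 + 69) + D) = 1/((193581 + 694² + 882*694) + 1223357672) = 1/((193581 + 481636 + 612108) + 1223357672) = 1/(1287325 + 1223357672) = 1/1224644997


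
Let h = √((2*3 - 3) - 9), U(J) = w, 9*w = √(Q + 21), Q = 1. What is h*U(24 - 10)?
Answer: 2*I*√33/9 ≈ 1.2766*I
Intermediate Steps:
w = √22/9 (w = √(1 + 21)/9 = √22/9 ≈ 0.52116)
U(J) = √22/9
h = I*√6 (h = √((6 - 3) - 9) = √(3 - 9) = √(-6) = I*√6 ≈ 2.4495*I)
h*U(24 - 10) = (I*√6)*(√22/9) = 2*I*√33/9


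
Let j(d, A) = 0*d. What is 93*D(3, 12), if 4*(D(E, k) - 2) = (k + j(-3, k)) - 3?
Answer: 1581/4 ≈ 395.25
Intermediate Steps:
j(d, A) = 0
D(E, k) = 5/4 + k/4 (D(E, k) = 2 + ((k + 0) - 3)/4 = 2 + (k - 3)/4 = 2 + (-3 + k)/4 = 2 + (-¾ + k/4) = 5/4 + k/4)
93*D(3, 12) = 93*(5/4 + (¼)*12) = 93*(5/4 + 3) = 93*(17/4) = 1581/4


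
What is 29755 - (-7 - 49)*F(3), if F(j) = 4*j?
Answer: 30427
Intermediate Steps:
29755 - (-7 - 49)*F(3) = 29755 - (-7 - 49)*4*3 = 29755 - (-56)*12 = 29755 - 1*(-672) = 29755 + 672 = 30427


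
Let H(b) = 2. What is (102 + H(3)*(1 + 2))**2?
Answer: 11664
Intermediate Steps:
(102 + H(3)*(1 + 2))**2 = (102 + 2*(1 + 2))**2 = (102 + 2*3)**2 = (102 + 6)**2 = 108**2 = 11664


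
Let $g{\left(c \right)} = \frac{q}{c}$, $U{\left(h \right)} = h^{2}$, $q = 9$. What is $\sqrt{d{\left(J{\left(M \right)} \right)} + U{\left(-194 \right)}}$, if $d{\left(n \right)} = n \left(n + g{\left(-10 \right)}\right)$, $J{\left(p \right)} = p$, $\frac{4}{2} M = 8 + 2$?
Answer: $\frac{7 \sqrt{3074}}{2} \approx 194.05$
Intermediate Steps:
$M = 5$ ($M = \frac{8 + 2}{2} = \frac{1}{2} \cdot 10 = 5$)
$g{\left(c \right)} = \frac{9}{c}$
$d{\left(n \right)} = n \left(- \frac{9}{10} + n\right)$ ($d{\left(n \right)} = n \left(n + \frac{9}{-10}\right) = n \left(n + 9 \left(- \frac{1}{10}\right)\right) = n \left(n - \frac{9}{10}\right) = n \left(- \frac{9}{10} + n\right)$)
$\sqrt{d{\left(J{\left(M \right)} \right)} + U{\left(-194 \right)}} = \sqrt{\frac{1}{10} \cdot 5 \left(-9 + 10 \cdot 5\right) + \left(-194\right)^{2}} = \sqrt{\frac{1}{10} \cdot 5 \left(-9 + 50\right) + 37636} = \sqrt{\frac{1}{10} \cdot 5 \cdot 41 + 37636} = \sqrt{\frac{41}{2} + 37636} = \sqrt{\frac{75313}{2}} = \frac{7 \sqrt{3074}}{2}$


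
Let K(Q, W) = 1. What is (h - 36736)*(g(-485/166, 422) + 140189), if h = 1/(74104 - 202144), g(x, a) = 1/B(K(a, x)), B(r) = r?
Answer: -21980284681793/4268 ≈ -5.1500e+9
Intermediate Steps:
g(x, a) = 1 (g(x, a) = 1/1 = 1)
h = -1/128040 (h = 1/(-128040) = -1/128040 ≈ -7.8101e-6)
(h - 36736)*(g(-485/166, 422) + 140189) = (-1/128040 - 36736)*(1 + 140189) = -4703677441/128040*140190 = -21980284681793/4268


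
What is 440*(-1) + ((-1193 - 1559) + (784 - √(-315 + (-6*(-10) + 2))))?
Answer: -2408 - I*√253 ≈ -2408.0 - 15.906*I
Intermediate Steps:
440*(-1) + ((-1193 - 1559) + (784 - √(-315 + (-6*(-10) + 2)))) = -440 + (-2752 + (784 - √(-315 + (60 + 2)))) = -440 + (-2752 + (784 - √(-315 + 62))) = -440 + (-2752 + (784 - √(-253))) = -440 + (-2752 + (784 - I*√253)) = -440 + (-1968 - I*√253) = -2408 - I*√253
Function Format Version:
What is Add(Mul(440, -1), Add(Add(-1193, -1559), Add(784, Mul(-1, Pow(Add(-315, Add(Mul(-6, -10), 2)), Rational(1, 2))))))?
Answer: Add(-2408, Mul(-1, I, Pow(253, Rational(1, 2)))) ≈ Add(-2408.0, Mul(-15.906, I))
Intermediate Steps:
Add(Mul(440, -1), Add(Add(-1193, -1559), Add(784, Mul(-1, Pow(Add(-315, Add(Mul(-6, -10), 2)), Rational(1, 2)))))) = Add(-440, Add(-2752, Add(784, Mul(-1, Pow(Add(-315, Add(60, 2)), Rational(1, 2)))))) = Add(-440, Add(-2752, Add(784, Mul(-1, Pow(Add(-315, 62), Rational(1, 2)))))) = Add(-440, Add(-2752, Add(784, Mul(-1, Pow(-253, Rational(1, 2)))))) = Add(-440, Add(-2752, Add(784, Mul(-1, Mul(I, Pow(253, Rational(1, 2))))))) = Add(-440, Add(-2752, Add(784, Mul(-1, I, Pow(253, Rational(1, 2)))))) = Add(-440, Add(-1968, Mul(-1, I, Pow(253, Rational(1, 2))))) = Add(-2408, Mul(-1, I, Pow(253, Rational(1, 2))))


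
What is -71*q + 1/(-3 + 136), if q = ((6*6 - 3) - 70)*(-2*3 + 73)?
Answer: 23409198/133 ≈ 1.7601e+5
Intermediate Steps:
q = -2479 (q = ((36 - 3) - 70)*(-6 + 73) = (33 - 70)*67 = -37*67 = -2479)
-71*q + 1/(-3 + 136) = -71*(-2479) + 1/(-3 + 136) = 176009 + 1/133 = 23409198/133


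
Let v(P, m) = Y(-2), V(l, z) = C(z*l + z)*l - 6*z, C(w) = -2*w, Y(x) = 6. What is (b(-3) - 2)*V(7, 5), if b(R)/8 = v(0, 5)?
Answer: -27140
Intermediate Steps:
V(l, z) = -6*z + l*(-2*z - 2*l*z) (V(l, z) = (-2*(z*l + z))*l - 6*z = (-2*(l*z + z))*l - 6*z = (-2*(z + l*z))*l - 6*z = (-2*z - 2*l*z)*l - 6*z = l*(-2*z - 2*l*z) - 6*z = -6*z + l*(-2*z - 2*l*z))
v(P, m) = 6
b(R) = 48 (b(R) = 8*6 = 48)
(b(-3) - 2)*V(7, 5) = (48 - 2)*(2*5*(-3 - 1*7*(1 + 7))) = 46*(2*5*(-3 - 1*7*8)) = 46*(2*5*(-3 - 56)) = 46*(2*5*(-59)) = 46*(-590) = -27140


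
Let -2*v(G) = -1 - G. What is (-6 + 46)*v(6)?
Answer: 140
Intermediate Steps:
v(G) = 1/2 + G/2 (v(G) = -(-1 - G)/2 = 1/2 + G/2)
(-6 + 46)*v(6) = (-6 + 46)*(1/2 + (1/2)*6) = 40*(1/2 + 3) = 40*(7/2) = 140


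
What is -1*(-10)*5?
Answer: 50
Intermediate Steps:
-1*(-10)*5 = 10*5 = 50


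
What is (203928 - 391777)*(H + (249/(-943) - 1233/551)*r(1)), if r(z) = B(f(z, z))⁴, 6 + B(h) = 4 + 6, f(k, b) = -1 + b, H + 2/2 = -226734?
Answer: 22192987650866687/519593 ≈ 4.2712e+10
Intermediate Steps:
H = -226735 (H = -1 - 226734 = -226735)
B(h) = 4 (B(h) = -6 + (4 + 6) = -6 + 10 = 4)
r(z) = 256 (r(z) = 4⁴ = 256)
(203928 - 391777)*(H + (249/(-943) - 1233/551)*r(1)) = (203928 - 391777)*(-226735 + (249/(-943) - 1233/551)*256) = -187849*(-226735 + (249*(-1/943) - 1233*1/551)*256) = -187849*(-226735 + (-249/943 - 1233/551)*256) = -187849*(-226735 - 1299918/519593*256) = -187849*(-226735 - 332779008/519593) = -187849*(-118142697863/519593) = 22192987650866687/519593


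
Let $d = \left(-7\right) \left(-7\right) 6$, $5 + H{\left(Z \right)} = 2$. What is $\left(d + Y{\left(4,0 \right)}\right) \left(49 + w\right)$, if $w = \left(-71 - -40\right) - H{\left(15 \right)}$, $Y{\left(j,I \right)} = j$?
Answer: $6258$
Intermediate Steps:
$H{\left(Z \right)} = -3$ ($H{\left(Z \right)} = -5 + 2 = -3$)
$d = 294$ ($d = 49 \cdot 6 = 294$)
$w = -28$ ($w = \left(-71 - -40\right) - -3 = \left(-71 + 40\right) + 3 = -31 + 3 = -28$)
$\left(d + Y{\left(4,0 \right)}\right) \left(49 + w\right) = \left(294 + 4\right) \left(49 - 28\right) = 298 \cdot 21 = 6258$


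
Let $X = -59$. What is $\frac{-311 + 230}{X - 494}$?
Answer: $\frac{81}{553} \approx 0.14647$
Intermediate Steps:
$\frac{-311 + 230}{X - 494} = \frac{-311 + 230}{-59 - 494} = - \frac{81}{-553} = \left(-81\right) \left(- \frac{1}{553}\right) = \frac{81}{553}$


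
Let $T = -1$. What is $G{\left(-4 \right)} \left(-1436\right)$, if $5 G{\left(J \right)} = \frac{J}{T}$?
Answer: $- \frac{5744}{5} \approx -1148.8$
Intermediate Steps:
$G{\left(J \right)} = - \frac{J}{5}$ ($G{\left(J \right)} = \frac{J \frac{1}{-1}}{5} = \frac{J \left(-1\right)}{5} = \frac{\left(-1\right) J}{5} = - \frac{J}{5}$)
$G{\left(-4 \right)} \left(-1436\right) = \left(- \frac{1}{5}\right) \left(-4\right) \left(-1436\right) = \frac{4}{5} \left(-1436\right) = - \frac{5744}{5}$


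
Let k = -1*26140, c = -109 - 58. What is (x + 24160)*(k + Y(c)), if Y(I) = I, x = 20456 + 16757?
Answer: -1614539511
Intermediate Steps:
c = -167
k = -26140
x = 37213
(x + 24160)*(k + Y(c)) = (37213 + 24160)*(-26140 - 167) = 61373*(-26307) = -1614539511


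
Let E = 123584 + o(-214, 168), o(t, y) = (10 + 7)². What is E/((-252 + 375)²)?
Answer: 41291/5043 ≈ 8.1878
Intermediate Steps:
o(t, y) = 289 (o(t, y) = 17² = 289)
E = 123873 (E = 123584 + 289 = 123873)
E/((-252 + 375)²) = 123873/((-252 + 375)²) = 123873/(123²) = 123873/15129 = 123873*(1/15129) = 41291/5043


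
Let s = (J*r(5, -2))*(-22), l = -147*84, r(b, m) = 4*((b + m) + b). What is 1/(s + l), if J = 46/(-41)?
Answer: -41/473884 ≈ -8.6519e-5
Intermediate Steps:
r(b, m) = 4*m + 8*b (r(b, m) = 4*(m + 2*b) = 4*m + 8*b)
J = -46/41 (J = 46*(-1/41) = -46/41 ≈ -1.1220)
l = -12348
s = 32384/41 (s = -46*(4*(-2) + 8*5)/41*(-22) = -46*(-8 + 40)/41*(-22) = -46/41*32*(-22) = -1472/41*(-22) = 32384/41 ≈ 789.85)
1/(s + l) = 1/(32384/41 - 12348) = 1/(-473884/41) = -41/473884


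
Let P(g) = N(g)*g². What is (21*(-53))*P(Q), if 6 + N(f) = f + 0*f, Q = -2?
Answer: 35616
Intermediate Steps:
N(f) = -6 + f (N(f) = -6 + (f + 0*f) = -6 + (f + 0) = -6 + f)
P(g) = g²*(-6 + g) (P(g) = (-6 + g)*g² = g²*(-6 + g))
(21*(-53))*P(Q) = (21*(-53))*((-2)²*(-6 - 2)) = -4452*(-8) = -1113*(-32) = 35616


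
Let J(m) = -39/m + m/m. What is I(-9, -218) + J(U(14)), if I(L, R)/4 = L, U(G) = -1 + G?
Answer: -38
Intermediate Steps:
I(L, R) = 4*L
J(m) = 1 - 39/m (J(m) = -39/m + 1 = 1 - 39/m)
I(-9, -218) + J(U(14)) = 4*(-9) + (-39 + (-1 + 14))/(-1 + 14) = -36 + (-39 + 13)/13 = -36 + (1/13)*(-26) = -36 - 2 = -38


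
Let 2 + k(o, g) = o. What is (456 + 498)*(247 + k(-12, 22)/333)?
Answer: 8717122/37 ≈ 2.3560e+5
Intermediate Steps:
k(o, g) = -2 + o
(456 + 498)*(247 + k(-12, 22)/333) = (456 + 498)*(247 + (-2 - 12)/333) = 954*(247 - 14*1/333) = 954*(247 - 14/333) = 954*(82237/333) = 8717122/37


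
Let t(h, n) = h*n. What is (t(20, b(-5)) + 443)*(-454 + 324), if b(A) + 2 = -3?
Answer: -44590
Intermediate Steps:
b(A) = -5 (b(A) = -2 - 3 = -5)
(t(20, b(-5)) + 443)*(-454 + 324) = (20*(-5) + 443)*(-454 + 324) = (-100 + 443)*(-130) = 343*(-130) = -44590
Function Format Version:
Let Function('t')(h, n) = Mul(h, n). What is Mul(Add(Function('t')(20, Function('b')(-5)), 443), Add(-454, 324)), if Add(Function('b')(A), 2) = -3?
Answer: -44590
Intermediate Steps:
Function('b')(A) = -5 (Function('b')(A) = Add(-2, -3) = -5)
Mul(Add(Function('t')(20, Function('b')(-5)), 443), Add(-454, 324)) = Mul(Add(Mul(20, -5), 443), Add(-454, 324)) = Mul(Add(-100, 443), -130) = Mul(343, -130) = -44590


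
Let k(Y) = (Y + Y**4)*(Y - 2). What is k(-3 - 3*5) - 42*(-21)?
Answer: -2098278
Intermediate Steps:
k(Y) = (-2 + Y)*(Y + Y**4) (k(Y) = (Y + Y**4)*(-2 + Y) = (-2 + Y)*(Y + Y**4))
k(-3 - 3*5) - 42*(-21) = (-3 - 3*5)*(-2 + (-3 - 3*5) + (-3 - 3*5)**4 - 2*(-3 - 3*5)**3) - 42*(-21) = (-3 - 15)*(-2 + (-3 - 15) + (-3 - 15)**4 - 2*(-3 - 15)**3) + 882 = -18*(-2 - 18 + (-18)**4 - 2*(-18)**3) + 882 = -18*(-2 - 18 + 104976 - 2*(-5832)) + 882 = -18*(-2 - 18 + 104976 + 11664) + 882 = -18*116620 + 882 = -2099160 + 882 = -2098278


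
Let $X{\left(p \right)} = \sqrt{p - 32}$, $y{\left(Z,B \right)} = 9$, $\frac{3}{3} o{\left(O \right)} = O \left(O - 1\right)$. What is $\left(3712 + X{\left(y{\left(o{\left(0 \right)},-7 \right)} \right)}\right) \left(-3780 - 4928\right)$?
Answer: $-32324096 - 8708 i \sqrt{23} \approx -3.2324 \cdot 10^{7} - 41762.0 i$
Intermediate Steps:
$o{\left(O \right)} = O \left(-1 + O\right)$ ($o{\left(O \right)} = O \left(O - 1\right) = O \left(-1 + O\right)$)
$X{\left(p \right)} = \sqrt{-32 + p}$
$\left(3712 + X{\left(y{\left(o{\left(0 \right)},-7 \right)} \right)}\right) \left(-3780 - 4928\right) = \left(3712 + \sqrt{-32 + 9}\right) \left(-3780 - 4928\right) = \left(3712 + \sqrt{-23}\right) \left(-3780 - 4928\right) = \left(3712 + i \sqrt{23}\right) \left(-8708\right) = -32324096 - 8708 i \sqrt{23}$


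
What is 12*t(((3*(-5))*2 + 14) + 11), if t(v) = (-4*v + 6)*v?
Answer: -1560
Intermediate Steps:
t(v) = v*(6 - 4*v) (t(v) = (6 - 4*v)*v = v*(6 - 4*v))
12*t(((3*(-5))*2 + 14) + 11) = 12*(2*(((3*(-5))*2 + 14) + 11)*(3 - 2*(((3*(-5))*2 + 14) + 11))) = 12*(2*((-15*2 + 14) + 11)*(3 - 2*((-15*2 + 14) + 11))) = 12*(2*((-30 + 14) + 11)*(3 - 2*((-30 + 14) + 11))) = 12*(2*(-16 + 11)*(3 - 2*(-16 + 11))) = 12*(2*(-5)*(3 - 2*(-5))) = 12*(2*(-5)*(3 + 10)) = 12*(2*(-5)*13) = 12*(-130) = -1560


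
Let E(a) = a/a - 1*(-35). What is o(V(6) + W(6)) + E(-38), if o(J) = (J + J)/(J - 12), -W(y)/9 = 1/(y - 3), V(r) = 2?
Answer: 470/13 ≈ 36.154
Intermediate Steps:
W(y) = -9/(-3 + y) (W(y) = -9/(y - 3) = -9/(-3 + y))
E(a) = 36 (E(a) = 1 + 35 = 36)
o(J) = 2*J/(-12 + J) (o(J) = (2*J)/(-12 + J) = 2*J/(-12 + J))
o(V(6) + W(6)) + E(-38) = 2*(2 - 9/(-3 + 6))/(-12 + (2 - 9/(-3 + 6))) + 36 = 2*(2 - 9/3)/(-12 + (2 - 9/3)) + 36 = 2*(2 - 9*1/3)/(-12 + (2 - 9*1/3)) + 36 = 2*(2 - 3)/(-12 + (2 - 3)) + 36 = 2*(-1)/(-12 - 1) + 36 = 2*(-1)/(-13) + 36 = 2*(-1)*(-1/13) + 36 = 2/13 + 36 = 470/13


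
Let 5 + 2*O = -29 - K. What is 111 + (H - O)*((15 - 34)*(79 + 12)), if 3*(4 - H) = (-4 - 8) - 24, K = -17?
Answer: -84499/2 ≈ -42250.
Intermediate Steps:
H = 16 (H = 4 - ((-4 - 8) - 24)/3 = 4 - (-12 - 24)/3 = 4 - ⅓*(-36) = 4 + 12 = 16)
O = -17/2 (O = -5/2 + (-29 - 1*(-17))/2 = -5/2 + (-29 + 17)/2 = -5/2 + (½)*(-12) = -5/2 - 6 = -17/2 ≈ -8.5000)
111 + (H - O)*((15 - 34)*(79 + 12)) = 111 + (16 - 1*(-17/2))*((15 - 34)*(79 + 12)) = 111 + (16 + 17/2)*(-19*91) = 111 + (49/2)*(-1729) = 111 - 84721/2 = -84499/2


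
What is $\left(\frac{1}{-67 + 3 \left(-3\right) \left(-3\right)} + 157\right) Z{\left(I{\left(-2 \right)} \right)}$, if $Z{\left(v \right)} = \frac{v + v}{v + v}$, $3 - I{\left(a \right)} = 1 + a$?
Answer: $\frac{6279}{40} \approx 156.98$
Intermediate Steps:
$I{\left(a \right)} = 2 - a$ ($I{\left(a \right)} = 3 - \left(1 + a\right) = 2 - a$)
$Z{\left(v \right)} = 1$ ($Z{\left(v \right)} = \frac{2 v}{2 v} = 2 v \frac{1}{2 v} = 1$)
$\left(\frac{1}{-67 + 3 \left(-3\right) \left(-3\right)} + 157\right) Z{\left(I{\left(-2 \right)} \right)} = \left(\frac{1}{-67 + 3 \left(-3\right) \left(-3\right)} + 157\right) 1 = \left(\frac{1}{-67 - -27} + 157\right) 1 = \left(\frac{1}{-67 + 27} + 157\right) 1 = \left(\frac{1}{-40} + 157\right) 1 = \left(- \frac{1}{40} + 157\right) 1 = \frac{6279}{40} \cdot 1 = \frac{6279}{40}$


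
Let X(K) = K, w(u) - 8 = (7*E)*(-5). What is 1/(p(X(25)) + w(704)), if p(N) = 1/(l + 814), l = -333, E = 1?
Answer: -481/12986 ≈ -0.037040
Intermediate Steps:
w(u) = -27 (w(u) = 8 + (7*1)*(-5) = 8 + 7*(-5) = 8 - 35 = -27)
p(N) = 1/481 (p(N) = 1/(-333 + 814) = 1/481)
1/(p(X(25)) + w(704)) = 1/(1/481 - 27) = 1/(-12986/481) = -481/12986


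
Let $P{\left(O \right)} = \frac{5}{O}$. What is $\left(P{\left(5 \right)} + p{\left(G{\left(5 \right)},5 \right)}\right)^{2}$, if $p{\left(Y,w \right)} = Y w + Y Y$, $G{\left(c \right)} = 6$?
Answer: $4489$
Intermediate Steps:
$p{\left(Y,w \right)} = Y^{2} + Y w$ ($p{\left(Y,w \right)} = Y w + Y^{2} = Y^{2} + Y w$)
$\left(P{\left(5 \right)} + p{\left(G{\left(5 \right)},5 \right)}\right)^{2} = \left(\frac{5}{5} + 6 \left(6 + 5\right)\right)^{2} = \left(5 \cdot \frac{1}{5} + 6 \cdot 11\right)^{2} = \left(1 + 66\right)^{2} = 67^{2} = 4489$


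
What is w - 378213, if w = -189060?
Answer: -567273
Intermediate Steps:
w - 378213 = -189060 - 378213 = -567273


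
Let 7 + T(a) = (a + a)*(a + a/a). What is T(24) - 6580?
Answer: -5387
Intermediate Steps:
T(a) = -7 + 2*a*(1 + a) (T(a) = -7 + (a + a)*(a + a/a) = -7 + (2*a)*(a + 1) = -7 + (2*a)*(1 + a) = -7 + 2*a*(1 + a))
T(24) - 6580 = (-7 + 2*24 + 2*24²) - 6580 = (-7 + 48 + 2*576) - 6580 = (-7 + 48 + 1152) - 6580 = 1193 - 6580 = -5387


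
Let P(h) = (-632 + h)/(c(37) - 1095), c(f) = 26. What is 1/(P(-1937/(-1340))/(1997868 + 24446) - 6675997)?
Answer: -2896883912440/19339588308796857737 ≈ -1.4979e-7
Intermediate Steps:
P(h) = 632/1069 - h/1069 (P(h) = (-632 + h)/(26 - 1095) = (-632 + h)/(-1069) = (-632 + h)*(-1/1069) = 632/1069 - h/1069)
1/(P(-1937/(-1340))/(1997868 + 24446) - 6675997) = 1/((632/1069 - (-1937)/(1069*(-1340)))/(1997868 + 24446) - 6675997) = 1/((632/1069 - (-1937)*(-1)/(1069*1340))/2022314 - 6675997) = 1/((632/1069 - 1/1069*1937/1340)*(1/2022314) - 6675997) = 1/((632/1069 - 1937/1432460)*(1/2022314) - 6675997) = 1/((844943/1432460)*(1/2022314) - 6675997) = 1/(844943/2896883912440 - 6675997) = 1/(-19339588308796857737/2896883912440) = -2896883912440/19339588308796857737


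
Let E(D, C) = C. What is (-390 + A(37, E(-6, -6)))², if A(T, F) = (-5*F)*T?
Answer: 518400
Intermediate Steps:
A(T, F) = -5*F*T
(-390 + A(37, E(-6, -6)))² = (-390 - 5*(-6)*37)² = (-390 + 1110)² = 720² = 518400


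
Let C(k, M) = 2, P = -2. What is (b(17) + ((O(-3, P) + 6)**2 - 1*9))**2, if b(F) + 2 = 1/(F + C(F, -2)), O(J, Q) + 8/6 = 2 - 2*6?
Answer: 8952064/29241 ≈ 306.15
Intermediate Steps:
O(J, Q) = -34/3 (O(J, Q) = -4/3 + (2 - 2*6) = -4/3 + (2 - 12) = -4/3 - 10 = -34/3)
b(F) = -2 + 1/(2 + F) (b(F) = -2 + 1/(F + 2) = -2 + 1/(2 + F))
(b(17) + ((O(-3, P) + 6)**2 - 1*9))**2 = ((-3 - 2*17)/(2 + 17) + ((-34/3 + 6)**2 - 1*9))**2 = ((-3 - 34)/19 + ((-16/3)**2 - 9))**2 = ((1/19)*(-37) + (256/9 - 9))**2 = (-37/19 + 175/9)**2 = (2992/171)**2 = 8952064/29241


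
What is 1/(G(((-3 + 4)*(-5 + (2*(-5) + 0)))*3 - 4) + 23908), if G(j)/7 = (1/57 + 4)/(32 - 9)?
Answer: 1311/31344991 ≈ 4.1825e-5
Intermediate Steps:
G(j) = 1603/1311 (G(j) = 7*((1/57 + 4)/(32 - 9)) = 7*((1/57 + 4)/23) = 7*((229/57)*(1/23)) = 7*(229/1311) = 1603/1311)
1/(G(((-3 + 4)*(-5 + (2*(-5) + 0)))*3 - 4) + 23908) = 1/(1603/1311 + 23908) = 1/(31344991/1311) = 1311/31344991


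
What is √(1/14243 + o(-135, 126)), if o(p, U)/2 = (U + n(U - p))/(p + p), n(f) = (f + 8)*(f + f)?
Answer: I*√47518637393085/213645 ≈ 32.266*I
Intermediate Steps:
n(f) = 2*f*(8 + f) (n(f) = (8 + f)*(2*f) = 2*f*(8 + f))
o(p, U) = (U + 2*(U - p)*(8 + U - p))/p (o(p, U) = 2*((U + 2*(U - p)*(8 + (U - p)))/(p + p)) = 2*((U + 2*(U - p)*(8 + U - p))/((2*p))) = 2*((U + 2*(U - p)*(8 + U - p))*(1/(2*p))) = 2*((U + 2*(U - p)*(8 + U - p))/(2*p)) = (U + 2*(U - p)*(8 + U - p))/p)
√(1/14243 + o(-135, 126)) = √(1/14243 + (126 + 2*(126 - 1*(-135))*(8 + 126 - 1*(-135)))/(-135)) = √(1/14243 - (126 + 2*(126 + 135)*(8 + 126 + 135))/135) = √(1/14243 - (126 + 2*261*269)/135) = √(1/14243 - (126 + 140418)/135) = √(1/14243 - 1/135*140544) = √(1/14243 - 15616/15) = √(-222418673/213645) = I*√47518637393085/213645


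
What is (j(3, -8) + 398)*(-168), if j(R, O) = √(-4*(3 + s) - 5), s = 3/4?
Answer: -66864 - 336*I*√5 ≈ -66864.0 - 751.32*I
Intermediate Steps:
s = ¾ (s = 3*(¼) = ¾ ≈ 0.75000)
j(R, O) = 2*I*√5 (j(R, O) = √(-4*(3 + ¾) - 5) = √(-4*15/4 - 5) = √(-15 - 5) = √(-20) = 2*I*√5)
(j(3, -8) + 398)*(-168) = (2*I*√5 + 398)*(-168) = (398 + 2*I*√5)*(-168) = -66864 - 336*I*√5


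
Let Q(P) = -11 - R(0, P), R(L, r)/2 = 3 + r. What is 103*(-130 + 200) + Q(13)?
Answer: 7167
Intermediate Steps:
R(L, r) = 6 + 2*r (R(L, r) = 2*(3 + r) = 6 + 2*r)
Q(P) = -17 - 2*P (Q(P) = -11 - (6 + 2*P) = -11 + (-6 - 2*P) = -17 - 2*P)
103*(-130 + 200) + Q(13) = 103*(-130 + 200) + (-17 - 2*13) = 103*70 + (-17 - 26) = 7210 - 43 = 7167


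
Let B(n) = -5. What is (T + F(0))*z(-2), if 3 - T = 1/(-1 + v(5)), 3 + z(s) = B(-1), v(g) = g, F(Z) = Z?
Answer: -22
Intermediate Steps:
z(s) = -8 (z(s) = -3 - 5 = -8)
T = 11/4 (T = 3 - 1/(-1 + 5) = 3 - 1/4 = 11/4 ≈ 2.7500)
(T + F(0))*z(-2) = (11/4 + 0)*(-8) = (11/4)*(-8) = -22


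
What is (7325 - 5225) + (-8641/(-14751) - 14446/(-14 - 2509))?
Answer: 26130039163/12405591 ≈ 2106.3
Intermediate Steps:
(7325 - 5225) + (-8641/(-14751) - 14446/(-14 - 2509)) = 2100 + (-8641*(-1/14751) - 14446/(-2523)) = 2100 + (8641/14751 - 14446*(-1/2523)) = 2100 + (8641/14751 + 14446/2523) = 2100 + 78298063/12405591 = 26130039163/12405591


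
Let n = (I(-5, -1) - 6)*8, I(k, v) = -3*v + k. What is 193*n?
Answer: -12352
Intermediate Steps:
I(k, v) = k - 3*v
n = -64 (n = ((-5 - 3*(-1)) - 6)*8 = ((-5 + 3) - 6)*8 = (-2 - 6)*8 = -8*8 = -64)
193*n = 193*(-64) = -12352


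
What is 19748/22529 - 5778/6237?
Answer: -259418/5204199 ≈ -0.049848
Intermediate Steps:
19748/22529 - 5778/6237 = 19748*(1/22529) - 5778*1/6237 = 19748/22529 - 214/231 = -259418/5204199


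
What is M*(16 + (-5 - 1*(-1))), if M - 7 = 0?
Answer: 84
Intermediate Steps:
M = 7 (M = 7 + 0 = 7)
M*(16 + (-5 - 1*(-1))) = 7*(16 + (-5 - 1*(-1))) = 7*(16 + (-5 + 1)) = 7*(16 - 4) = 7*12 = 84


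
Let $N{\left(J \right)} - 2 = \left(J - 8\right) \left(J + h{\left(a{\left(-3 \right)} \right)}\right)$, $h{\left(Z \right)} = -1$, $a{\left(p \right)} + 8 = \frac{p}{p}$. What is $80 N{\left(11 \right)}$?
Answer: $2560$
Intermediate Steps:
$a{\left(p \right)} = -7$ ($a{\left(p \right)} = -8 + \frac{p}{p} = -8 + 1 = -7$)
$N{\left(J \right)} = 2 + \left(-1 + J\right) \left(-8 + J\right)$ ($N{\left(J \right)} = 2 + \left(J - 8\right) \left(J - 1\right) = 2 + \left(-8 + J\right) \left(-1 + J\right) = 2 + \left(-1 + J\right) \left(-8 + J\right)$)
$80 N{\left(11 \right)} = 80 \left(10 + 11^{2} - 99\right) = 80 \left(10 + 121 - 99\right) = 80 \cdot 32 = 2560$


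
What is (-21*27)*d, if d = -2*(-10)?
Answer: -11340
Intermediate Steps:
d = 20
(-21*27)*d = -21*27*20 = -567*20 = -11340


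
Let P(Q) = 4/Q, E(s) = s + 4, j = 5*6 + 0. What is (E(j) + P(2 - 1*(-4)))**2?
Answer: 10816/9 ≈ 1201.8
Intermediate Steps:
j = 30 (j = 30 + 0 = 30)
E(s) = 4 + s
(E(j) + P(2 - 1*(-4)))**2 = ((4 + 30) + 4/(2 - 1*(-4)))**2 = (34 + 4/(2 + 4))**2 = (34 + 4/6)**2 = (34 + 4*(1/6))**2 = (34 + 2/3)**2 = (104/3)**2 = 10816/9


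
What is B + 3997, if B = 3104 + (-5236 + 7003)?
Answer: 8868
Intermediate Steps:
B = 4871 (B = 3104 + 1767 = 4871)
B + 3997 = 4871 + 3997 = 8868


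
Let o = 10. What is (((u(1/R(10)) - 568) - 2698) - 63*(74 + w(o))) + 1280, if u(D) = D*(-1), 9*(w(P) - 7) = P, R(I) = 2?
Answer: -14319/2 ≈ -7159.5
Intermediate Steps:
w(P) = 7 + P/9
u(D) = -D
(((u(1/R(10)) - 568) - 2698) - 63*(74 + w(o))) + 1280 = (((-1/2 - 568) - 2698) - 63*(74 + (7 + (1/9)*10))) + 1280 = (((-1*1/2 - 568) - 2698) - 63*(74 + (7 + 10/9))) + 1280 = (((-1/2 - 568) - 2698) - 63*(74 + 73/9)) + 1280 = ((-1137/2 - 2698) - 63*739/9) + 1280 = (-6533/2 - 5173) + 1280 = -16879/2 + 1280 = -14319/2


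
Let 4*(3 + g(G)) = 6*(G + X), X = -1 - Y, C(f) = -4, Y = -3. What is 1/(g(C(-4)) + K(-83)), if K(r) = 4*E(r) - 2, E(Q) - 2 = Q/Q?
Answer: 1/4 ≈ 0.25000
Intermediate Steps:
X = 2 (X = -1 - 1*(-3) = -1 + 3 = 2)
E(Q) = 3 (E(Q) = 2 + Q/Q = 2 + 1 = 3)
K(r) = 10 (K(r) = 4*3 - 2 = 12 - 2 = 10)
g(G) = 3*G/2 (g(G) = -3 + (6*(G + 2))/4 = -3 + (6*(2 + G))/4 = -3 + (12 + 6*G)/4 = -3 + (3 + 3*G/2) = 3*G/2)
1/(g(C(-4)) + K(-83)) = 1/((3/2)*(-4) + 10) = 1/(-6 + 10) = 1/4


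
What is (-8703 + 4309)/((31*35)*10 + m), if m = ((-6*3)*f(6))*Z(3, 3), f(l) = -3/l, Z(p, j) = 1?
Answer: -4394/10859 ≈ -0.40464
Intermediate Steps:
m = 9 (m = ((-6*3)*(-3/6))*1 = -(-54)/6*1 = -18*(-½)*1 = 9*1 = 9)
(-8703 + 4309)/((31*35)*10 + m) = (-8703 + 4309)/((31*35)*10 + 9) = -4394/(1085*10 + 9) = -4394/(10850 + 9) = -4394/10859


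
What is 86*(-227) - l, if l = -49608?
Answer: 30086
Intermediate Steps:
86*(-227) - l = 86*(-227) - 1*(-49608) = -19522 + 49608 = 30086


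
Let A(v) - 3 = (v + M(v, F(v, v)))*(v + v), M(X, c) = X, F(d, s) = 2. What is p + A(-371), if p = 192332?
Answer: 742899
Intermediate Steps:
A(v) = 3 + 4*v² (A(v) = 3 + (v + v)*(v + v) = 3 + (2*v)*(2*v) = 3 + 4*v²)
p + A(-371) = 192332 + (3 + 4*(-371)²) = 192332 + (3 + 4*137641) = 192332 + (3 + 550564) = 192332 + 550567 = 742899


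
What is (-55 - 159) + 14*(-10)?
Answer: -354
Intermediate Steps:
(-55 - 159) + 14*(-10) = -214 - 140 = -354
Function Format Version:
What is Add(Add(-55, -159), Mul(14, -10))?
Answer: -354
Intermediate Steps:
Add(Add(-55, -159), Mul(14, -10)) = Add(-214, -140) = -354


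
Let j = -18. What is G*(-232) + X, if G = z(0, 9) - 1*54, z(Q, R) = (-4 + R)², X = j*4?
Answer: 6656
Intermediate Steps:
X = -72 (X = -18*4 = -72)
G = -29 (G = (-4 + 9)² - 1*54 = 5² - 54 = 25 - 54 = -29)
G*(-232) + X = -29*(-232) - 72 = 6728 - 72 = 6656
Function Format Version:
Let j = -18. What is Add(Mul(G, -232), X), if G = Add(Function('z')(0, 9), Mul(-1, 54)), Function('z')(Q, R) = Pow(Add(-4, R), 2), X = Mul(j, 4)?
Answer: 6656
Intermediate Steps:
X = -72 (X = Mul(-18, 4) = -72)
G = -29 (G = Add(Pow(Add(-4, 9), 2), Mul(-1, 54)) = Add(Pow(5, 2), -54) = Add(25, -54) = -29)
Add(Mul(G, -232), X) = Add(Mul(-29, -232), -72) = Add(6728, -72) = 6656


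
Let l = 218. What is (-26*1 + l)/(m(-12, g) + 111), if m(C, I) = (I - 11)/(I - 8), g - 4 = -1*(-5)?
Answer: 192/109 ≈ 1.7615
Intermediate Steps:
g = 9 (g = 4 - 1*(-5) = 4 + 5 = 9)
m(C, I) = (-11 + I)/(-8 + I)
(-26*1 + l)/(m(-12, g) + 111) = (-26*1 + 218)/((-11 + 9)/(-8 + 9) + 111) = (-26 + 218)/(-2/1 + 111) = 192/(1*(-2) + 111) = 192/(-2 + 111) = 192/109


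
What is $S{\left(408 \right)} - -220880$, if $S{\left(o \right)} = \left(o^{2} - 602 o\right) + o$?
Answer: $142136$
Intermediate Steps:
$S{\left(o \right)} = o^{2} - 601 o$
$S{\left(408 \right)} - -220880 = 408 \left(-601 + 408\right) - -220880 = 408 \left(-193\right) + 220880 = -78744 + 220880 = 142136$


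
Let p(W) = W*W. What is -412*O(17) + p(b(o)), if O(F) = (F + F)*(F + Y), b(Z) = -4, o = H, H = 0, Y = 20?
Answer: -518280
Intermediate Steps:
o = 0
O(F) = 2*F*(20 + F) (O(F) = (F + F)*(F + 20) = (2*F)*(20 + F) = 2*F*(20 + F))
p(W) = W**2
-412*O(17) + p(b(o)) = -824*17*(20 + 17) + (-4)**2 = -824*17*37 + 16 = -412*1258 + 16 = -518296 + 16 = -518280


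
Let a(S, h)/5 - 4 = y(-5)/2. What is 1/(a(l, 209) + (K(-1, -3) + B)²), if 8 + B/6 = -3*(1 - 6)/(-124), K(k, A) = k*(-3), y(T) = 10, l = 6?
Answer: 3844/8210205 ≈ 0.00046820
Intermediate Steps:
K(k, A) = -3*k
a(S, h) = 45 (a(S, h) = 20 + 5*(10/2) = 20 + 5*(10*(½)) = 20 + 5*5 = 20 + 25 = 45)
B = -3021/62 (B = -48 + 6*(-3*(1 - 6)/(-124)) = -48 + 6*(-3*(-5)*(-1/124)) = -48 + 6*(15*(-1/124)) = -48 + 6*(-15/124) = -48 - 45/62 = -3021/62 ≈ -48.726)
1/(a(l, 209) + (K(-1, -3) + B)²) = 1/(45 + (-3*(-1) - 3021/62)²) = 1/(45 + (3 - 3021/62)²) = 1/(45 + (-2835/62)²) = 1/(45 + 8037225/3844) = 1/(8210205/3844) = 3844/8210205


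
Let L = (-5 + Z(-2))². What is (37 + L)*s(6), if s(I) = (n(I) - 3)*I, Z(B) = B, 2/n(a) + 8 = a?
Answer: -2064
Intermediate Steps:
n(a) = 2/(-8 + a)
s(I) = I*(-3 + 2/(-8 + I)) (s(I) = (2/(-8 + I) - 3)*I = (-3 + 2/(-8 + I))*I = I*(-3 + 2/(-8 + I)))
L = 49 (L = (-5 - 2)² = (-7)² = 49)
(37 + L)*s(6) = (37 + 49)*(6*(26 - 3*6)/(-8 + 6)) = 86*(6*(26 - 18)/(-2)) = 86*(6*(-½)*8) = 86*(-24) = -2064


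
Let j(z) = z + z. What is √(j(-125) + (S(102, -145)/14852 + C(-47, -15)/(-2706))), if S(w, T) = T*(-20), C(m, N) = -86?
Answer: I*√6303632852885874/5023689 ≈ 15.804*I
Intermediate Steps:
S(w, T) = -20*T
j(z) = 2*z
√(j(-125) + (S(102, -145)/14852 + C(-47, -15)/(-2706))) = √(2*(-125) + (-20*(-145)/14852 - 86/(-2706))) = √(-250 + (2900*(1/14852) - 86*(-1/2706))) = √(-250 + (725/3713 + 43/1353)) = √(-250 + 1140584/5023689) = √(-1254781666/5023689) = I*√6303632852885874/5023689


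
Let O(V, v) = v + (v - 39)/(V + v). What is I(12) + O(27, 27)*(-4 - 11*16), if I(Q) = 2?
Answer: -4818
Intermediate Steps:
O(V, v) = v + (-39 + v)/(V + v)
I(12) + O(27, 27)*(-4 - 11*16) = 2 + ((-39 + 27 + 27**2 + 27*27)/(27 + 27))*(-4 - 11*16) = 2 + ((-39 + 27 + 729 + 729)/54)*(-4 - 176) = 2 + ((1/54)*1446)*(-180) = 2 + (241/9)*(-180) = 2 - 4820 = -4818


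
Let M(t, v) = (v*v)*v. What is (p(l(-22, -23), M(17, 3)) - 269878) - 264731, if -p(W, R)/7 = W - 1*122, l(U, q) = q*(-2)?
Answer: -534077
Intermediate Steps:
l(U, q) = -2*q
M(t, v) = v**3 (M(t, v) = v**2*v = v**3)
p(W, R) = 854 - 7*W (p(W, R) = -7*(W - 1*122) = -7*(W - 122) = -7*(-122 + W) = 854 - 7*W)
(p(l(-22, -23), M(17, 3)) - 269878) - 264731 = ((854 - (-14)*(-23)) - 269878) - 264731 = ((854 - 7*46) - 269878) - 264731 = ((854 - 322) - 269878) - 264731 = (532 - 269878) - 264731 = -269346 - 264731 = -534077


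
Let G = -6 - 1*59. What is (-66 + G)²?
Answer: 17161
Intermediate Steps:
G = -65 (G = -6 - 59 = -65)
(-66 + G)² = (-66 - 65)² = (-131)² = 17161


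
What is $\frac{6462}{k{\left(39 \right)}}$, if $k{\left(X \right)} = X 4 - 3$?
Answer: $\frac{718}{17} \approx 42.235$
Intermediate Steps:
$k{\left(X \right)} = -3 + 4 X$ ($k{\left(X \right)} = 4 X - 3 = -3 + 4 X$)
$\frac{6462}{k{\left(39 \right)}} = \frac{6462}{-3 + 4 \cdot 39} = \frac{6462}{-3 + 156} = \frac{6462}{153} = 6462 \cdot \frac{1}{153} = \frac{718}{17}$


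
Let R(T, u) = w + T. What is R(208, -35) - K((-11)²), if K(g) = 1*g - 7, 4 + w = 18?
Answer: 108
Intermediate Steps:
w = 14 (w = -4 + 18 = 14)
R(T, u) = 14 + T
K(g) = -7 + g (K(g) = g - 7 = -7 + g)
R(208, -35) - K((-11)²) = (14 + 208) - (-7 + (-11)²) = 222 - (-7 + 121) = 222 - 1*114 = 222 - 114 = 108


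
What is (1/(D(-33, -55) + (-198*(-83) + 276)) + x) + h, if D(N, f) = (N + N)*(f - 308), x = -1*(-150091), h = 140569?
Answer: 11820560881/40668 ≈ 2.9066e+5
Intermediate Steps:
x = 150091
D(N, f) = 2*N*(-308 + f) (D(N, f) = (2*N)*(-308 + f) = 2*N*(-308 + f))
(1/(D(-33, -55) + (-198*(-83) + 276)) + x) + h = (1/(2*(-33)*(-308 - 55) + (-198*(-83) + 276)) + 150091) + 140569 = (1/(2*(-33)*(-363) + (16434 + 276)) + 150091) + 140569 = (1/(23958 + 16710) + 150091) + 140569 = (1/40668 + 150091) + 140569 = 6103900789/40668 + 140569 = 11820560881/40668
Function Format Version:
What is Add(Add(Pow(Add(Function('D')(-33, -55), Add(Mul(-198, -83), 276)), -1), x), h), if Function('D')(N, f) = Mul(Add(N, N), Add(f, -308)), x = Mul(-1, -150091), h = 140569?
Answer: Rational(11820560881, 40668) ≈ 2.9066e+5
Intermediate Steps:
x = 150091
Function('D')(N, f) = Mul(2, N, Add(-308, f)) (Function('D')(N, f) = Mul(Mul(2, N), Add(-308, f)) = Mul(2, N, Add(-308, f)))
Add(Add(Pow(Add(Function('D')(-33, -55), Add(Mul(-198, -83), 276)), -1), x), h) = Add(Add(Pow(Add(Mul(2, -33, Add(-308, -55)), Add(Mul(-198, -83), 276)), -1), 150091), 140569) = Add(Add(Pow(Add(Mul(2, -33, -363), Add(16434, 276)), -1), 150091), 140569) = Add(Add(Pow(Add(23958, 16710), -1), 150091), 140569) = Add(Add(Pow(40668, -1), 150091), 140569) = Add(Add(Rational(1, 40668), 150091), 140569) = Add(Rational(6103900789, 40668), 140569) = Rational(11820560881, 40668)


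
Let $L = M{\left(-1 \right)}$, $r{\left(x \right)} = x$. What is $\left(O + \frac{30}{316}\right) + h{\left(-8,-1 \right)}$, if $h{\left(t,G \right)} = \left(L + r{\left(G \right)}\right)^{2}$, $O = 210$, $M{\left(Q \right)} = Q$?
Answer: $\frac{33827}{158} \approx 214.09$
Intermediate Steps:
$L = -1$
$h{\left(t,G \right)} = \left(-1 + G\right)^{2}$
$\left(O + \frac{30}{316}\right) + h{\left(-8,-1 \right)} = \left(210 + \frac{30}{316}\right) + \left(-1 - 1\right)^{2} = \left(210 + 30 \cdot \frac{1}{316}\right) + \left(-2\right)^{2} = \left(210 + \frac{15}{158}\right) + 4 = \frac{33195}{158} + 4 = \frac{33827}{158}$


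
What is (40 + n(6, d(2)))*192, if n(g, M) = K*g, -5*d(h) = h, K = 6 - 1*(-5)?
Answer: 20352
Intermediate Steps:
K = 11 (K = 6 + 5 = 11)
d(h) = -h/5
n(g, M) = 11*g
(40 + n(6, d(2)))*192 = (40 + 11*6)*192 = (40 + 66)*192 = 106*192 = 20352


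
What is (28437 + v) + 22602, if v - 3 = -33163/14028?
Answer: 715984013/14028 ≈ 51040.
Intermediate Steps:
v = 8921/14028 (v = 3 - 33163/14028 = 8921/14028 ≈ 0.63594)
(28437 + v) + 22602 = (28437 + 8921/14028) + 22602 = 398923157/14028 + 22602 = 715984013/14028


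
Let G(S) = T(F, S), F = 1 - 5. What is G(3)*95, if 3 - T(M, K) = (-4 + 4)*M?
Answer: 285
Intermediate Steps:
F = -4
T(M, K) = 3 (T(M, K) = 3 - (-4 + 4)*M = 3 - 0*M = 3 - 1*0 = 3 + 0 = 3)
G(S) = 3
G(3)*95 = 3*95 = 285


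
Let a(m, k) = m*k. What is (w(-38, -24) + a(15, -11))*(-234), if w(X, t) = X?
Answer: 47502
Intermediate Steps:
a(m, k) = k*m
(w(-38, -24) + a(15, -11))*(-234) = (-38 - 11*15)*(-234) = (-38 - 165)*(-234) = -203*(-234) = 47502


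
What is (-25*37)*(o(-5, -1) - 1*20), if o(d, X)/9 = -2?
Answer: 35150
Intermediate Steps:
o(d, X) = -18 (o(d, X) = 9*(-2) = -18)
(-25*37)*(o(-5, -1) - 1*20) = (-25*37)*(-18 - 1*20) = -925*(-18 - 20) = -925*(-38) = 35150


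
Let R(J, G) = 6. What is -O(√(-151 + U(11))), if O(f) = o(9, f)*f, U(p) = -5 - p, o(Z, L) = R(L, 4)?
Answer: -6*I*√167 ≈ -77.537*I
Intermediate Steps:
o(Z, L) = 6
O(f) = 6*f
-O(√(-151 + U(11))) = -6*√(-151 + (-5 - 1*11)) = -6*√(-151 + (-5 - 11)) = -6*√(-151 - 16) = -6*√(-167) = -6*I*√167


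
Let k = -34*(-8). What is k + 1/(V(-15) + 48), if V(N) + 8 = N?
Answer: 6801/25 ≈ 272.04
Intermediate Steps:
V(N) = -8 + N
k = 272
k + 1/(V(-15) + 48) = 272 + 1/((-8 - 15) + 48) = 272 + 1/(-23 + 48) = 272 + 1/25 = 6801/25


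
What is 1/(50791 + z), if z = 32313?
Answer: 1/83104 ≈ 1.2033e-5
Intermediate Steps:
1/(50791 + z) = 1/(50791 + 32313) = 1/83104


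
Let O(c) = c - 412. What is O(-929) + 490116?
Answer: 488775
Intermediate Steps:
O(c) = -412 + c
O(-929) + 490116 = (-412 - 929) + 490116 = -1341 + 490116 = 488775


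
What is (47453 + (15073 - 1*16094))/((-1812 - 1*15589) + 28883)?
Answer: 23216/5741 ≈ 4.0439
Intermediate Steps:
(47453 + (15073 - 1*16094))/((-1812 - 1*15589) + 28883) = (47453 + (15073 - 16094))/((-1812 - 15589) + 28883) = (47453 - 1021)/(-17401 + 28883) = 46432/11482 = 46432*(1/11482) = 23216/5741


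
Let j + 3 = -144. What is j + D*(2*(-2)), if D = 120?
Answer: -627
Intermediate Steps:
j = -147 (j = -3 - 144 = -147)
j + D*(2*(-2)) = -147 + 120*(2*(-2)) = -147 + 120*(-4) = -147 - 480 = -627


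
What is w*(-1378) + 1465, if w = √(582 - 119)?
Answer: 1465 - 1378*√463 ≈ -28186.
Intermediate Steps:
w = √463 ≈ 21.517
w*(-1378) + 1465 = √463*(-1378) + 1465 = -1378*√463 + 1465 = 1465 - 1378*√463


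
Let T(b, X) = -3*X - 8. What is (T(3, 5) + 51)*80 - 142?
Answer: 2098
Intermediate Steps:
T(b, X) = -8 - 3*X
(T(3, 5) + 51)*80 - 142 = ((-8 - 3*5) + 51)*80 - 142 = ((-8 - 15) + 51)*80 - 142 = (-23 + 51)*80 - 142 = 28*80 - 142 = 2240 - 142 = 2098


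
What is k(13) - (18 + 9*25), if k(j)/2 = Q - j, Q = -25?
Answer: -319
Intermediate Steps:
k(j) = -50 - 2*j (k(j) = 2*(-25 - j) = -50 - 2*j)
k(13) - (18 + 9*25) = (-50 - 2*13) - (18 + 9*25) = (-50 - 26) - (18 + 225) = -76 - 1*243 = -76 - 243 = -319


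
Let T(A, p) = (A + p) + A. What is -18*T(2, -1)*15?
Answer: -810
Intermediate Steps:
T(A, p) = p + 2*A
-18*T(2, -1)*15 = -18*(-1 + 2*2)*15 = -18*(-1 + 4)*15 = -18*3*15 = -54*15 = -810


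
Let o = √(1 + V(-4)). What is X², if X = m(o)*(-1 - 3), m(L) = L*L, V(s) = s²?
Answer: 4624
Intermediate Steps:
o = √17 (o = √(1 + (-4)²) = √(1 + 16) = √17 ≈ 4.1231)
m(L) = L²
X = -68 (X = (√17)²*(-1 - 3) = 17*(-4) = -68)
X² = (-68)² = 4624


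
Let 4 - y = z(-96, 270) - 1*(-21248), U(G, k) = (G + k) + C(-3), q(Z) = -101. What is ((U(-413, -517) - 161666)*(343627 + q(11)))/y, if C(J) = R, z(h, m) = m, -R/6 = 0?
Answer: 27927976748/10757 ≈ 2.5963e+6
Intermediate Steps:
R = 0 (R = -6*0 = 0)
C(J) = 0
U(G, k) = G + k (U(G, k) = (G + k) + 0 = G + k)
y = -21514 (y = 4 - (270 - 1*(-21248)) = 4 - (270 + 21248) = 4 - 1*21518 = 4 - 21518 = -21514)
((U(-413, -517) - 161666)*(343627 + q(11)))/y = (((-413 - 517) - 161666)*(343627 - 101))/(-21514) = ((-930 - 161666)*343526)*(-1/21514) = -162596*343526*(-1/21514) = -55855953496*(-1/21514) = 27927976748/10757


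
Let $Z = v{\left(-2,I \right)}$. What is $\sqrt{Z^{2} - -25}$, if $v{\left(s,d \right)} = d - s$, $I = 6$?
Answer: $\sqrt{89} \approx 9.434$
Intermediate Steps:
$Z = 8$ ($Z = 6 - -2 = 6 + 2 = 8$)
$\sqrt{Z^{2} - -25} = \sqrt{8^{2} - -25} = \sqrt{64 + \left(-10 + 35\right)} = \sqrt{64 + 25} = \sqrt{89}$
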